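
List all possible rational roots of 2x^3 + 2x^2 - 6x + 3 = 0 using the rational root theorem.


Rational root theorem: possible roots are ±p/q where:
  p divides the constant term (3): p ∈ {1, 3}
  q divides the leading coefficient (2): q ∈ {1, 2}

All possible rational roots: -3, -3/2, -1, -1/2, 1/2, 1, 3/2, 3

-3, -3/2, -1, -1/2, 1/2, 1, 3/2, 3


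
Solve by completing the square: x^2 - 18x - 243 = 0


Start: x^2 - 18x - 243 = 0
Move constant: x^2 - 18x = 243
Half of -18 is -9, squared is 81
Add 81 to both sides: x^2 - 18x + 81 = 324
(x - 9)^2 = 324
x - 9 = ±18
x = 9 + 18 = 27 or x = 9 - 18 = -9

x = -9, x = 27


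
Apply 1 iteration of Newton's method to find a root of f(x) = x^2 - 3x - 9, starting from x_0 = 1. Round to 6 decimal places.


Newton's method: x_(n+1) = x_n - f(x_n)/f'(x_n)
f(x) = x^2 - 3x - 9
f'(x) = 2x - 3

Iteration 1:
  f(1.000000) = -11.000000
  f'(1.000000) = -1.000000
  x_1 = 1.000000 - (-11.000000)/(-1.000000) = -10.000000

x_1 = -10.000000


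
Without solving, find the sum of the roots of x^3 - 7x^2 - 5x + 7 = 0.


By Vieta's formulas for x^3 + bx^2 + cx + d = 0:
  r1 + r2 + r3 = -b/a = 7
  r1*r2 + r1*r3 + r2*r3 = c/a = -5
  r1*r2*r3 = -d/a = -7


Sum = 7


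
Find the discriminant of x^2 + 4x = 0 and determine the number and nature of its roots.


For ax^2 + bx + c = 0, discriminant D = b^2 - 4ac
Here a = 1, b = 4, c = 0
D = (4)^2 - 4(1)(0) = 16 - 0 = 16

D = 16 > 0 and is a perfect square (sqrt = 4)
The equation has 2 distinct real rational roots.

Discriminant = 16, 2 distinct real rational roots


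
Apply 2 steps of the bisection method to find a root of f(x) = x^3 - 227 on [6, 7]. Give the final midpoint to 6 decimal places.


f(x) = x^3 - 227
f(6) = -11 < 0
f(7) = 116 > 0

Step 1: midpoint = (6.000000 + 7.000000)/2 = 6.500000
  f(6.500000) = 47.625000
  f(mid) > 0, so root is in [6.000000, 6.500000]

Step 2: midpoint = (6.000000 + 6.500000)/2 = 6.250000
  f(6.250000) = 17.140625
  f(mid) > 0, so root is in [6.000000, 6.250000]

midpoint = 6.250000


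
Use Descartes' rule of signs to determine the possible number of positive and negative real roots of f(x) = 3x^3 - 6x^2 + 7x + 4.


Descartes' rule of signs:

For positive roots, count sign changes in f(x) = 3x^3 - 6x^2 + 7x + 4:
Signs of coefficients: +, -, +, +
Number of sign changes: 2
Possible positive real roots: 2, 0

For negative roots, examine f(-x) = -3x^3 - 6x^2 - 7x + 4:
Signs of coefficients: -, -, -, +
Number of sign changes: 1
Possible negative real roots: 1

Positive roots: 2 or 0; Negative roots: 1


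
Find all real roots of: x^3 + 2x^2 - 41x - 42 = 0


Let p(x) = x^3 + 2x^2 - 41x - 42. By the rational root theorem (leading coefficient 1), any rational root is an integer divisor of 42: try ±1, ±2, ... in turn.
Test x = 1: value = -80 ≠ 0.
Test x = -1: value = 0 ✓, so (x + 1) is a factor.
Synthetic division by (x + 1): bring down 1; 1(-1) + 2 = 1; 1(-1) - 41 = -42; (-42)(-1) - 42 = 0 → quotient x^2 + x - 42, remainder 0.
Solve the quadratic x^2 + x - 42 = 0: discriminant = 1^2 - 4(1)(-42) = 1 + 168 = 169.
sqrt(169) = 13, so x = (-1 ± 13)/2: x = 6 or x = -7.

x = -7, x = -1, x = 6


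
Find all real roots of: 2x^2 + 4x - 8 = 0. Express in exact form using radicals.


Using the quadratic formula: x = (-b ± sqrt(b^2 - 4ac)) / (2a)
Here a = 2, b = 4, c = -8
Discriminant = b^2 - 4ac = 4^2 - 4(2)(-8) = 16 + 64 = 80
Since discriminant = 80 > 0, there are two real roots.
x = (-4 ± 4*sqrt(5)) / 4
Simplifying: x = -1 ± sqrt(5)
Numerically: x ≈ 1.2361 or x ≈ -3.2361

x = -1 + sqrt(5) or x = -1 - sqrt(5)


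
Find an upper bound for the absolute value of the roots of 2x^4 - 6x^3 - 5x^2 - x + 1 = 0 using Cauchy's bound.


Cauchy's bound: all roots r satisfy |r| <= 1 + max(|a_i/a_n|) for i = 0,...,n-1
where a_n is the leading coefficient.

Coefficients: [2, -6, -5, -1, 1]
Leading coefficient a_n = 2
Ratios |a_i/a_n|: 3, 5/2, 1/2, 1/2
Maximum ratio: 3
Cauchy's bound: |r| <= 1 + 3 = 4

Upper bound = 4


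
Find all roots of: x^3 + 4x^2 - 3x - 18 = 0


Let p(x) = x^3 + 4x^2 - 3x - 18. By the rational root theorem (leading coefficient 1), any rational root is an integer divisor of 18: try ±1, ±2, ... in turn.
Test x = 1: value = -16 ≠ 0.
Test x = -1: value = -12 ≠ 0.
Test x = 2: value = 0 ✓, so (x - 2) is a factor.
Synthetic division by (x - 2): bring down 1; 1(2) + 4 = 6; 6(2) - 3 = 9; 9(2) - 18 = 0 → quotient x^2 + 6x + 9, remainder 0.
Solve the quadratic x^2 + 6x + 9 = 0: discriminant = 6^2 - 4(1)(9) = 36 - 36 = 0.
Discriminant = 0, so a double root: x = -6/2 = -3.
Collecting all roots found:

x = -3 (multiplicity 2), x = 2


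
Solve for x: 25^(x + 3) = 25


Express both sides with the same base.
25 = 25^1
Since the bases match, equate exponents: x + 3 = 1
So x = 1 - (3) = -2

x = -2


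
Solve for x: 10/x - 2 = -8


Subtract -2 from both sides: 10/x = -6
Multiply both sides by x: 10 = -6 * x
Divide by -6: x = -5/3

x = -5/3


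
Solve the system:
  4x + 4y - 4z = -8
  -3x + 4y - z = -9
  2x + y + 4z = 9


Using Cramer's rule. Expand each determinant along the first row.
D  = 4*[4*4 - (-1)*1] - 4*[(-3)*4 - (-1)*2] + (-4)*[(-3)*1 - 4*2]
  = 4*(17) - 4*(-10) + (-4)*(-11) = 152
Dx = (-8)*[4*4 - (-1)*1] - 4*[(-9)*4 - (-1)*9] + (-4)*[(-9)*1 - 4*9]
  = (-8)*(17) - 4*(-27) + (-4)*(-45) = 152
Dy = 4*[(-9)*4 - (-1)*9] - (-8)*[(-3)*4 - (-1)*2] + (-4)*[(-3)*9 - (-9)*2]
  = 4*(-27) - (-8)*(-10) + (-4)*(-9) = -152
Dz = 4*[4*9 - (-9)*1] - 4*[(-3)*9 - (-9)*2] + (-8)*[(-3)*1 - 4*2]
  = 4*(45) - 4*(-9) + (-8)*(-11) = 304
x = Dx/D = 152/152 = 1, y = Dy/D = -152/152 = -1, z = Dz/D = 304/152 = 2
Check eq1: (4)(1) + (4)(-1) + (-4)(2) = -8 = -8 ✓
Check eq2: (-3)(1) + (4)(-1) + (-1)(2) = -9 = -9 ✓
Check eq3: (2)(1) + (1)(-1) + (4)(2) = 9 = 9 ✓

x = 1, y = -1, z = 2


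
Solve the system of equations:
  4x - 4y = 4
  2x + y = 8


Using Cramer's rule:
Determinant D = (4)(1) - (2)(-4) = 4 + 8 = 12
Dx = (4)(1) - (8)(-4) = 4 + 32 = 36
Dy = (4)(8) - (2)(4) = 32 - 8 = 24
x = Dx/D = 36/12 = 3
y = Dy/D = 24/12 = 2

x = 3, y = 2


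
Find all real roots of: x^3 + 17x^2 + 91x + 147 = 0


Let p(x) = x^3 + 17x^2 + 91x + 147. By the rational root theorem (leading coefficient 1), any rational root is an integer divisor of 147: try ±1, ±2, ... in turn.
Test x = 1: value = 256 ≠ 0.
Test x = -1: value = 72 ≠ 0.
Test x = 3: value = 600 ≠ 0.
Test x = -3: value = 0 ✓, so (x + 3) is a factor.
Synthetic division by (x + 3): bring down 1; 1(-3) + 17 = 14; 14(-3) + 91 = 49; 49(-3) + 147 = 0 → quotient x^2 + 14x + 49, remainder 0.
Solve the quadratic x^2 + 14x + 49 = 0: discriminant = 14^2 - 4(1)(49) = 196 - 196 = 0.
Discriminant = 0, so a double root: x = -14/2 = -7.

x = -7 (multiplicity 2), x = -3


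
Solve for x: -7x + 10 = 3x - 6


Starting with: -7x + 10 = 3x - 6
Move all x terms to left: (-7 - 3)x = -6 - 10
Simplify: -10x = -16
Divide both sides by -10: x = 8/5

x = 8/5


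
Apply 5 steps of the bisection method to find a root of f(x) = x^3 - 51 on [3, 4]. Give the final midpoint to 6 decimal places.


f(x) = x^3 - 51
f(3) = -24 < 0
f(4) = 13 > 0

Step 1: midpoint = (3.000000 + 4.000000)/2 = 3.500000
  f(3.500000) = -8.125000
  f(mid) < 0, so root is in [3.500000, 4.000000]

Step 2: midpoint = (3.500000 + 4.000000)/2 = 3.750000
  f(3.750000) = 1.734375
  f(mid) > 0, so root is in [3.500000, 3.750000]

Step 3: midpoint = (3.500000 + 3.750000)/2 = 3.625000
  f(3.625000) = -3.365234
  f(mid) < 0, so root is in [3.625000, 3.750000]

Step 4: midpoint = (3.625000 + 3.750000)/2 = 3.687500
  f(3.687500) = -0.858643
  f(mid) < 0, so root is in [3.687500, 3.750000]

Step 5: midpoint = (3.687500 + 3.750000)/2 = 3.718750
  f(3.718750) = 0.426971
  f(mid) > 0, so root is in [3.687500, 3.718750]

midpoint = 3.718750


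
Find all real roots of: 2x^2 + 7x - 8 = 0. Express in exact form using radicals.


Using the quadratic formula: x = (-b ± sqrt(b^2 - 4ac)) / (2a)
Here a = 2, b = 7, c = -8
Discriminant = b^2 - 4ac = 7^2 - 4(2)(-8) = 49 + 64 = 113
Since discriminant = 113 > 0, there are two real roots.
x = (-7 ± sqrt(113)) / 4
Numerically: x ≈ 0.9075 or x ≈ -4.4075

x = (-7 + sqrt(113)) / 4 or x = (-7 - sqrt(113)) / 4


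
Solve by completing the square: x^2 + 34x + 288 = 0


Start: x^2 + 34x + 288 = 0
Move constant: x^2 + 34x = -288
Half of 34 is 17, squared is 289
Add 289 to both sides: x^2 + 34x + 289 = 1
(x + 17)^2 = 1
x + 17 = ±1
x = -17 + 1 = -16 or x = -17 - 1 = -18

x = -18, x = -16


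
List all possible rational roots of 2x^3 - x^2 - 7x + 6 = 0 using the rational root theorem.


Rational root theorem: possible roots are ±p/q where:
  p divides the constant term (6): p ∈ {1, 2, 3, 6}
  q divides the leading coefficient (2): q ∈ {1, 2}

All possible rational roots: -6, -3, -2, -3/2, -1, -1/2, 1/2, 1, 3/2, 2, 3, 6

-6, -3, -2, -3/2, -1, -1/2, 1/2, 1, 3/2, 2, 3, 6


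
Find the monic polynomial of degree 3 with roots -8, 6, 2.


A monic polynomial with roots -8, 6, 2 is:
p(x) = (x + 8)(x - 6)(x - 2)
After multiplying by (x + 8): x + 8
After multiplying by (x - 6): x^2 + 2x - 48
After multiplying by (x - 2): x^3 - 52x + 96

x^3 - 52x + 96


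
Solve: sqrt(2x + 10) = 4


Square both sides: 2x + 10 = 4^2 = 16
2x = 16 - 10 = 6
x = 3
Check: sqrt(2*3 + 10) = sqrt(16) = 4 ✓

x = 3


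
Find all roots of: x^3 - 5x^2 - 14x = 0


The constant term is 0, so x = 0 is a root. Factor out x:
  x^2 - 5x - 14 = 0
Solve the quadratic x^2 - 5x - 14 = 0: discriminant = (-5)^2 - 4(1)(-14) = 25 + 56 = 81.
sqrt(81) = 9, so x = (5 ± 9)/2: x = 7 or x = -2.
Collecting all roots found:

x = -2, x = 0, x = 7


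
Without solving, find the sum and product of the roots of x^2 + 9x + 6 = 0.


By Vieta's formulas for ax^2 + bx + c = 0:
  Sum of roots = -b/a
  Product of roots = c/a

Here a = 1, b = 9, c = 6
Sum = -(9)/1 = -9
Product = 6/1 = 6

Sum = -9, Product = 6


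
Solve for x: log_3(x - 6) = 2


Convert to exponential form: x - 6 = 3^2 = 9
x = 9 + 6 = 15
Check: log_3(15 - 6) = log_3(9) = log_3(9) = 2 ✓

x = 15


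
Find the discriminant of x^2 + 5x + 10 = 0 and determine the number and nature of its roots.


For ax^2 + bx + c = 0, discriminant D = b^2 - 4ac
Here a = 1, b = 5, c = 10
D = (5)^2 - 4(1)(10) = 25 - 40 = -15

D = -15 < 0
The equation has no real roots (2 complex conjugate roots).

Discriminant = -15, no real roots (2 complex conjugate roots)


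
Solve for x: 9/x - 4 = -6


Subtract -4 from both sides: 9/x = -2
Multiply both sides by x: 9 = -2 * x
Divide by -2: x = -9/2

x = -9/2


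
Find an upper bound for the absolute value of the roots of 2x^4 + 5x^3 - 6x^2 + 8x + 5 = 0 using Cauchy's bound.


Cauchy's bound: all roots r satisfy |r| <= 1 + max(|a_i/a_n|) for i = 0,...,n-1
where a_n is the leading coefficient.

Coefficients: [2, 5, -6, 8, 5]
Leading coefficient a_n = 2
Ratios |a_i/a_n|: 5/2, 3, 4, 5/2
Maximum ratio: 4
Cauchy's bound: |r| <= 1 + 4 = 5

Upper bound = 5


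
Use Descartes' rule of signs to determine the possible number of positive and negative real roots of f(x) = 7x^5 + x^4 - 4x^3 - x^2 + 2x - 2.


Descartes' rule of signs:

For positive roots, count sign changes in f(x) = 7x^5 + x^4 - 4x^3 - x^2 + 2x - 2:
Signs of coefficients: +, +, -, -, +, -
Number of sign changes: 3
Possible positive real roots: 3, 1

For negative roots, examine f(-x) = -7x^5 + x^4 + 4x^3 - x^2 - 2x - 2:
Signs of coefficients: -, +, +, -, -, -
Number of sign changes: 2
Possible negative real roots: 2, 0

Positive roots: 3 or 1; Negative roots: 2 or 0


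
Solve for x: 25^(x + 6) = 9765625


Express both sides with the same base.
9765625 = 25^5
Since the bases match, equate exponents: x + 6 = 5
So x = 5 - (6) = -1

x = -1


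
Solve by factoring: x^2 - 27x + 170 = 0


We need two numbers that multiply to 170 and add to -27.
Those numbers are -10 and -17 (since (-10) * (-17) = 170 and (-10) + (-17) = -27).
So x^2 - 27x + 170 = (x - 10)(x - 17) = 0
Setting each factor to zero: x = 10 or x = 17

x = 10, x = 17


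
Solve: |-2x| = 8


An absolute value equation |expr| = 8 gives two cases:
Case 1: -2x = 8
  -2x = 8, so x = -4
Case 2: -2x = -8
  -2x = -8, so x = 4

x = -4, x = 4


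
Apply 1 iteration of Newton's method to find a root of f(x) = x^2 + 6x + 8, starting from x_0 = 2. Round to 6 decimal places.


Newton's method: x_(n+1) = x_n - f(x_n)/f'(x_n)
f(x) = x^2 + 6x + 8
f'(x) = 2x + 6

Iteration 1:
  f(2.000000) = 24.000000
  f'(2.000000) = 10.000000
  x_1 = 2.000000 - (24.000000)/(10.000000) = -0.400000

x_1 = -0.400000


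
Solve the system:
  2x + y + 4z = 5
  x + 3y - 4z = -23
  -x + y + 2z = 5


Using Cramer's rule. Expand each determinant along the first row.
D  = 2*[3*2 - (-4)*1] - 1*[1*2 - (-4)*(-1)] + 4*[1*1 - 3*(-1)]
  = 2*(10) - 1*(-2) + 4*(4) = 38
Dx = 5*[3*2 - (-4)*1] - 1*[(-23)*2 - (-4)*5] + 4*[(-23)*1 - 3*5]
  = 5*(10) - 1*(-26) + 4*(-38) = -76
Dy = 2*[(-23)*2 - (-4)*5] - 5*[1*2 - (-4)*(-1)] + 4*[1*5 - (-23)*(-1)]
  = 2*(-26) - 5*(-2) + 4*(-18) = -114
Dz = 2*[3*5 - (-23)*1] - 1*[1*5 - (-23)*(-1)] + 5*[1*1 - 3*(-1)]
  = 2*(38) - 1*(-18) + 5*(4) = 114
x = Dx/D = -76/38 = -2, y = Dy/D = -114/38 = -3, z = Dz/D = 114/38 = 3
Check eq1: (2)(-2) + (1)(-3) + (4)(3) = 5 = 5 ✓
Check eq2: (1)(-2) + (3)(-3) + (-4)(3) = -23 = -23 ✓
Check eq3: (-1)(-2) + (1)(-3) + (2)(3) = 5 = 5 ✓

x = -2, y = -3, z = 3


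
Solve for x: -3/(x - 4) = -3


Multiply both sides by (x - 4): -3 = -3(x - 4)
Distribute: -3 = -3x + 12
-3x = -3 - 12 = -15
x = 5

x = 5


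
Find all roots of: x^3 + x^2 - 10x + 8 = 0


Let p(x) = x^3 + x^2 - 10x + 8. By the rational root theorem (leading coefficient 1), any rational root is an integer divisor of 8: try ±1, ±2, ... in turn.
Test x = 1: value = 0 ✓, so (x - 1) is a factor.
Synthetic division by (x - 1): bring down 1; 1(1) + 1 = 2; 2(1) - 10 = -8; (-8)(1) + 8 = 0 → quotient x^2 + 2x - 8, remainder 0.
Solve the quadratic x^2 + 2x - 8 = 0: discriminant = 2^2 - 4(1)(-8) = 4 + 32 = 36.
sqrt(36) = 6, so x = (-2 ± 6)/2: x = 2 or x = -4.
Collecting all roots found:

x = -4, x = 1, x = 2


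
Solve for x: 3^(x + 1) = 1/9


Express both sides with the same base.
1/9 = 3^(-2)
Since the bases match, equate exponents: x + 1 = -2
So x = -2 - (1) = -3

x = -3


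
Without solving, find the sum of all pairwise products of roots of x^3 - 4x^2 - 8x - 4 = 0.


By Vieta's formulas for x^3 + bx^2 + cx + d = 0:
  r1 + r2 + r3 = -b/a = 4
  r1*r2 + r1*r3 + r2*r3 = c/a = -8
  r1*r2*r3 = -d/a = 4


Sum of pairwise products = -8


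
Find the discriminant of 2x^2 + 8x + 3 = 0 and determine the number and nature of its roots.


For ax^2 + bx + c = 0, discriminant D = b^2 - 4ac
Here a = 2, b = 8, c = 3
D = (8)^2 - 4(2)(3) = 64 - 24 = 40

D = 40 > 0 but not a perfect square
The equation has 2 distinct real irrational roots.

Discriminant = 40, 2 distinct real irrational roots


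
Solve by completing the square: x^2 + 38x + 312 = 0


Start: x^2 + 38x + 312 = 0
Move constant: x^2 + 38x = -312
Half of 38 is 19, squared is 361
Add 361 to both sides: x^2 + 38x + 361 = 49
(x + 19)^2 = 49
x + 19 = ±7
x = -19 + 7 = -12 or x = -19 - 7 = -26

x = -26, x = -12


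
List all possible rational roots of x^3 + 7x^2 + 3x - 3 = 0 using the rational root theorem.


Rational root theorem: possible roots are ±p/q where:
  p divides the constant term (-3): p ∈ {1, 3}
  q divides the leading coefficient (1): q ∈ {1}

All possible rational roots: -3, -1, 1, 3

-3, -1, 1, 3


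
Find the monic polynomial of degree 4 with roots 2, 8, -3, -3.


A monic polynomial with roots 2, 8, -3, -3 is:
p(x) = (x - 2)(x - 8)(x + 3)(x + 3)
After multiplying by (x - 2): x - 2
After multiplying by (x - 8): x^2 - 10x + 16
After multiplying by (x + 3): x^3 - 7x^2 - 14x + 48
After multiplying by (x + 3): x^4 - 4x^3 - 35x^2 + 6x + 144

x^4 - 4x^3 - 35x^2 + 6x + 144


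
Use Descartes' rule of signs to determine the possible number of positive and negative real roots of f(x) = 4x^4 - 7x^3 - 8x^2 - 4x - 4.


Descartes' rule of signs:

For positive roots, count sign changes in f(x) = 4x^4 - 7x^3 - 8x^2 - 4x - 4:
Signs of coefficients: +, -, -, -, -
Number of sign changes: 1
Possible positive real roots: 1

For negative roots, examine f(-x) = 4x^4 + 7x^3 - 8x^2 + 4x - 4:
Signs of coefficients: +, +, -, +, -
Number of sign changes: 3
Possible negative real roots: 3, 1

Positive roots: 1; Negative roots: 3 or 1


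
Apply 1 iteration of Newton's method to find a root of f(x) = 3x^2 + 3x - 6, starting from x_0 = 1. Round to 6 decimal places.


Newton's method: x_(n+1) = x_n - f(x_n)/f'(x_n)
f(x) = 3x^2 + 3x - 6
f'(x) = 6x + 3

Iteration 1:
  f(1.000000) = 0.000000
  f'(1.000000) = 9.000000
  x_1 = 1.000000 - (0.000000)/(9.000000) = 1.000000

x_1 = 1.000000


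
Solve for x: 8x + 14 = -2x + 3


Starting with: 8x + 14 = -2x + 3
Move all x terms to left: (8 + 2)x = 3 - 14
Simplify: 10x = -11
Divide both sides by 10: x = -11/10

x = -11/10


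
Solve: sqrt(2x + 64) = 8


Square both sides: 2x + 64 = 8^2 = 64
2x = 64 - 64 = 0
x = 0
Check: sqrt(2*0 + 64) = sqrt(64) = 8 ✓

x = 0


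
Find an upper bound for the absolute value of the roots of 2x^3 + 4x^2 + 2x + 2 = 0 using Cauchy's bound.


Cauchy's bound: all roots r satisfy |r| <= 1 + max(|a_i/a_n|) for i = 0,...,n-1
where a_n is the leading coefficient.

Coefficients: [2, 4, 2, 2]
Leading coefficient a_n = 2
Ratios |a_i/a_n|: 2, 1, 1
Maximum ratio: 2
Cauchy's bound: |r| <= 1 + 2 = 3

Upper bound = 3


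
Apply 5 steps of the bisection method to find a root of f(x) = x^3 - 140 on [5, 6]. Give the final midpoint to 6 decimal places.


f(x) = x^3 - 140
f(5) = -15 < 0
f(6) = 76 > 0

Step 1: midpoint = (5.000000 + 6.000000)/2 = 5.500000
  f(5.500000) = 26.375000
  f(mid) > 0, so root is in [5.000000, 5.500000]

Step 2: midpoint = (5.000000 + 5.500000)/2 = 5.250000
  f(5.250000) = 4.703125
  f(mid) > 0, so root is in [5.000000, 5.250000]

Step 3: midpoint = (5.000000 + 5.250000)/2 = 5.125000
  f(5.125000) = -5.388672
  f(mid) < 0, so root is in [5.125000, 5.250000]

Step 4: midpoint = (5.125000 + 5.250000)/2 = 5.187500
  f(5.187500) = -0.403564
  f(mid) < 0, so root is in [5.187500, 5.250000]

Step 5: midpoint = (5.187500 + 5.250000)/2 = 5.218750
  f(5.218750) = 2.134491
  f(mid) > 0, so root is in [5.187500, 5.218750]

midpoint = 5.218750


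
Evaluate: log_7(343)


We need the exponent such that 7^? = 343
7^3 = 343
Therefore log_7(343) = 3

3


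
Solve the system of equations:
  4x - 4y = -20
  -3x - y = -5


Using Cramer's rule:
Determinant D = (4)(-1) - (-3)(-4) = -4 - 12 = -16
Dx = (-20)(-1) - (-5)(-4) = 20 - 20 = 0
Dy = (4)(-5) - (-3)(-20) = -20 - 60 = -80
x = Dx/D = 0/-16 = 0
y = Dy/D = -80/-16 = 5

x = 0, y = 5


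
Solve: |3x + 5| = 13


An absolute value equation |expr| = 13 gives two cases:
Case 1: 3x + 5 = 13
  3x = 8, so x = 8/3
Case 2: 3x + 5 = -13
  3x = -18, so x = -6

x = -6, x = 8/3


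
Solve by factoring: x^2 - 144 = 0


We need two numbers that multiply to -144 and add to 0.
Those numbers are -12 and 12 (since (-12) * 12 = -144 and (-12) + 12 = 0).
So x^2 - 144 = (x - 12)(x + 12) = 0
Setting each factor to zero: x = 12 or x = -12

x = -12, x = 12


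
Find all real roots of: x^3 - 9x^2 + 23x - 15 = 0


Let p(x) = x^3 - 9x^2 + 23x - 15. By the rational root theorem (leading coefficient 1), any rational root is an integer divisor of 15: try ±1, ±2, ... in turn.
Test x = 1: value = 0 ✓, so (x - 1) is a factor.
Synthetic division by (x - 1): bring down 1; 1(1) - 9 = -8; (-8)(1) + 23 = 15; 15(1) - 15 = 0 → quotient x^2 - 8x + 15, remainder 0.
Solve the quadratic x^2 - 8x + 15 = 0: discriminant = (-8)^2 - 4(1)(15) = 64 - 60 = 4.
sqrt(4) = 2, so x = (8 ± 2)/2: x = 5 or x = 3.

x = 1, x = 3, x = 5


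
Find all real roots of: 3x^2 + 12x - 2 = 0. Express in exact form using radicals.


Using the quadratic formula: x = (-b ± sqrt(b^2 - 4ac)) / (2a)
Here a = 3, b = 12, c = -2
Discriminant = b^2 - 4ac = 12^2 - 4(3)(-2) = 144 + 24 = 168
Since discriminant = 168 > 0, there are two real roots.
x = (-12 ± 2*sqrt(42)) / 6
Simplifying: x = (-6 ± sqrt(42)) / 3
Numerically: x ≈ 0.1602 or x ≈ -4.1602

x = (-6 + sqrt(42)) / 3 or x = (-6 - sqrt(42)) / 3


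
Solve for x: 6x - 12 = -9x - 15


Starting with: 6x - 12 = -9x - 15
Move all x terms to left: (6 + 9)x = -15 + 12
Simplify: 15x = -3
Divide both sides by 15: x = -1/5

x = -1/5


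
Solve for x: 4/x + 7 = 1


Subtract 7 from both sides: 4/x = -6
Multiply both sides by x: 4 = -6 * x
Divide by -6: x = -2/3

x = -2/3


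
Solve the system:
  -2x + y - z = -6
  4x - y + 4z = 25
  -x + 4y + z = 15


Using Cramer's rule. Expand each determinant along the first row.
D  = (-2)*[(-1)*1 - 4*4] - 1*[4*1 - 4*(-1)] + (-1)*[4*4 - (-1)*(-1)]
  = (-2)*(-17) - 1*(8) + (-1)*(15) = 11
Dx = (-6)*[(-1)*1 - 4*4] - 1*[25*1 - 4*15] + (-1)*[25*4 - (-1)*15]
  = (-6)*(-17) - 1*(-35) + (-1)*(115) = 22
Dy = (-2)*[25*1 - 4*15] - (-6)*[4*1 - 4*(-1)] + (-1)*[4*15 - 25*(-1)]
  = (-2)*(-35) - (-6)*(8) + (-1)*(85) = 33
Dz = (-2)*[(-1)*15 - 25*4] - 1*[4*15 - 25*(-1)] + (-6)*[4*4 - (-1)*(-1)]
  = (-2)*(-115) - 1*(85) + (-6)*(15) = 55
x = Dx/D = 22/11 = 2, y = Dy/D = 33/11 = 3, z = Dz/D = 55/11 = 5
Check eq1: (-2)(2) + (1)(3) + (-1)(5) = -6 = -6 ✓
Check eq2: (4)(2) + (-1)(3) + (4)(5) = 25 = 25 ✓
Check eq3: (-1)(2) + (4)(3) + (1)(5) = 15 = 15 ✓

x = 2, y = 3, z = 5


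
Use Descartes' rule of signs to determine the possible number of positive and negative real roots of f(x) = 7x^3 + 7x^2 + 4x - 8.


Descartes' rule of signs:

For positive roots, count sign changes in f(x) = 7x^3 + 7x^2 + 4x - 8:
Signs of coefficients: +, +, +, -
Number of sign changes: 1
Possible positive real roots: 1

For negative roots, examine f(-x) = -7x^3 + 7x^2 - 4x - 8:
Signs of coefficients: -, +, -, -
Number of sign changes: 2
Possible negative real roots: 2, 0

Positive roots: 1; Negative roots: 2 or 0


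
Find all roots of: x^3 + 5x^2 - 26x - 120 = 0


Let p(x) = x^3 + 5x^2 - 26x - 120. By the rational root theorem (leading coefficient 1), any rational root is an integer divisor of 120: try ±1, ±2, ... in turn.
Test x = 1: value = -140 ≠ 0.
Test x = -1: value = -90 ≠ 0.
Test x = 2: value = -144 ≠ 0.
Test x = -2: value = -56 ≠ 0.
Test x = 3: value = -126 ≠ 0.
Test x = -3: value = -24 ≠ 0.
Test x = 4: value = -80 ≠ 0.
Test x = -4: value = 0 ✓, so (x + 4) is a factor.
Synthetic division by (x + 4): bring down 1; 1(-4) + 5 = 1; 1(-4) - 26 = -30; (-30)(-4) - 120 = 0 → quotient x^2 + x - 30, remainder 0.
Solve the quadratic x^2 + x - 30 = 0: discriminant = 1^2 - 4(1)(-30) = 1 + 120 = 121.
sqrt(121) = 11, so x = (-1 ± 11)/2: x = 5 or x = -6.
Collecting all roots found:

x = -6, x = -4, x = 5


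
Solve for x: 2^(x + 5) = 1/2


Express both sides with the same base.
1/2 = 2^(-1)
Since the bases match, equate exponents: x + 5 = -1
So x = -1 - (5) = -6

x = -6


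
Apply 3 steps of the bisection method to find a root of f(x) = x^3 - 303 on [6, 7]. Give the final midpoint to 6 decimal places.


f(x) = x^3 - 303
f(6) = -87 < 0
f(7) = 40 > 0

Step 1: midpoint = (6.000000 + 7.000000)/2 = 6.500000
  f(6.500000) = -28.375000
  f(mid) < 0, so root is in [6.500000, 7.000000]

Step 2: midpoint = (6.500000 + 7.000000)/2 = 6.750000
  f(6.750000) = 4.546875
  f(mid) > 0, so root is in [6.500000, 6.750000]

Step 3: midpoint = (6.500000 + 6.750000)/2 = 6.625000
  f(6.625000) = -12.224609
  f(mid) < 0, so root is in [6.625000, 6.750000]

midpoint = 6.625000


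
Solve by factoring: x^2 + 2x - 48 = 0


We need two numbers that multiply to -48 and add to 2.
Those numbers are 8 and -6 (since 8 * (-6) = -48 and 8 + (-6) = 2).
So x^2 + 2x - 48 = (x + 8)(x - 6) = 0
Setting each factor to zero: x = -8 or x = 6

x = -8, x = 6


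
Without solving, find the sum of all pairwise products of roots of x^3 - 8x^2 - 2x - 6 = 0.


By Vieta's formulas for x^3 + bx^2 + cx + d = 0:
  r1 + r2 + r3 = -b/a = 8
  r1*r2 + r1*r3 + r2*r3 = c/a = -2
  r1*r2*r3 = -d/a = 6


Sum of pairwise products = -2


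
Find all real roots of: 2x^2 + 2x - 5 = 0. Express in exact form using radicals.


Using the quadratic formula: x = (-b ± sqrt(b^2 - 4ac)) / (2a)
Here a = 2, b = 2, c = -5
Discriminant = b^2 - 4ac = 2^2 - 4(2)(-5) = 4 + 40 = 44
Since discriminant = 44 > 0, there are two real roots.
x = (-2 ± 2*sqrt(11)) / 4
Simplifying: x = (-1 ± sqrt(11)) / 2
Numerically: x ≈ 1.1583 or x ≈ -2.1583

x = (-1 + sqrt(11)) / 2 or x = (-1 - sqrt(11)) / 2


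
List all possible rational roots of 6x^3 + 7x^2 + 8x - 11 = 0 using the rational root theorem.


Rational root theorem: possible roots are ±p/q where:
  p divides the constant term (-11): p ∈ {1, 11}
  q divides the leading coefficient (6): q ∈ {1, 2, 3, 6}

All possible rational roots: -11, -11/2, -11/3, -11/6, -1, -1/2, -1/3, -1/6, 1/6, 1/3, 1/2, 1, 11/6, 11/3, 11/2, 11

-11, -11/2, -11/3, -11/6, -1, -1/2, -1/3, -1/6, 1/6, 1/3, 1/2, 1, 11/6, 11/3, 11/2, 11


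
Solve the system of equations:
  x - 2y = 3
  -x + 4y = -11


Using Cramer's rule:
Determinant D = (1)(4) - (-1)(-2) = 4 - 2 = 2
Dx = (3)(4) - (-11)(-2) = 12 - 22 = -10
Dy = (1)(-11) - (-1)(3) = -11 + 3 = -8
x = Dx/D = -10/2 = -5
y = Dy/D = -8/2 = -4

x = -5, y = -4


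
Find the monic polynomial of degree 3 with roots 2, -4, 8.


A monic polynomial with roots 2, -4, 8 is:
p(x) = (x - 2)(x + 4)(x - 8)
After multiplying by (x - 2): x - 2
After multiplying by (x + 4): x^2 + 2x - 8
After multiplying by (x - 8): x^3 - 6x^2 - 24x + 64

x^3 - 6x^2 - 24x + 64


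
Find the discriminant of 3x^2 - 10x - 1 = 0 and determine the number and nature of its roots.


For ax^2 + bx + c = 0, discriminant D = b^2 - 4ac
Here a = 3, b = -10, c = -1
D = (-10)^2 - 4(3)(-1) = 100 + 12 = 112

D = 112 > 0 but not a perfect square
The equation has 2 distinct real irrational roots.

Discriminant = 112, 2 distinct real irrational roots


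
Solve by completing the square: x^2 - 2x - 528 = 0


Start: x^2 - 2x - 528 = 0
Move constant: x^2 - 2x = 528
Half of -2 is -1, squared is 1
Add 1 to both sides: x^2 - 2x + 1 = 529
(x - 1)^2 = 529
x - 1 = ±23
x = 1 + 23 = 24 or x = 1 - 23 = -22

x = -22, x = 24


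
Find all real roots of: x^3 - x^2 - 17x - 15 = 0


Let p(x) = x^3 - x^2 - 17x - 15. By the rational root theorem (leading coefficient 1), any rational root is an integer divisor of 15: try ±1, ±2, ... in turn.
Test x = 1: value = -32 ≠ 0.
Test x = -1: value = 0 ✓, so (x + 1) is a factor.
Synthetic division by (x + 1): bring down 1; 1(-1) - 1 = -2; (-2)(-1) - 17 = -15; (-15)(-1) - 15 = 0 → quotient x^2 - 2x - 15, remainder 0.
Solve the quadratic x^2 - 2x - 15 = 0: discriminant = (-2)^2 - 4(1)(-15) = 4 + 60 = 64.
sqrt(64) = 8, so x = (2 ± 8)/2: x = 5 or x = -3.

x = -3, x = -1, x = 5


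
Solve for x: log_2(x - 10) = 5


Convert to exponential form: x - 10 = 2^5 = 32
x = 32 + 10 = 42
Check: log_2(42 - 10) = log_2(32) = log_2(32) = 5 ✓

x = 42


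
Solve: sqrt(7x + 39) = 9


Square both sides: 7x + 39 = 9^2 = 81
7x = 81 - 39 = 42
x = 6
Check: sqrt(7*6 + 39) = sqrt(81) = 9 ✓

x = 6


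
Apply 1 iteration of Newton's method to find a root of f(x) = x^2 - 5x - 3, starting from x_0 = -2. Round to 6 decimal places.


Newton's method: x_(n+1) = x_n - f(x_n)/f'(x_n)
f(x) = x^2 - 5x - 3
f'(x) = 2x - 5

Iteration 1:
  f(-2.000000) = 11.000000
  f'(-2.000000) = -9.000000
  x_1 = -2.000000 - (11.000000)/(-9.000000) = -0.777778

x_1 = -0.777778


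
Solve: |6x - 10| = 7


An absolute value equation |expr| = 7 gives two cases:
Case 1: 6x - 10 = 7
  6x = 17, so x = 17/6
Case 2: 6x - 10 = -7
  6x = 3, so x = 1/2

x = 1/2, x = 17/6


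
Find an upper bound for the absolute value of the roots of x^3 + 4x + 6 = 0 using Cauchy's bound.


Cauchy's bound: all roots r satisfy |r| <= 1 + max(|a_i/a_n|) for i = 0,...,n-1
where a_n is the leading coefficient.

Coefficients: [1, 0, 4, 6]
Leading coefficient a_n = 1
Ratios |a_i/a_n|: 0, 4, 6
Maximum ratio: 6
Cauchy's bound: |r| <= 1 + 6 = 7

Upper bound = 7


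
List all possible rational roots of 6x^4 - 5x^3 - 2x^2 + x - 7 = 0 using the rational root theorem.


Rational root theorem: possible roots are ±p/q where:
  p divides the constant term (-7): p ∈ {1, 7}
  q divides the leading coefficient (6): q ∈ {1, 2, 3, 6}

All possible rational roots: -7, -7/2, -7/3, -7/6, -1, -1/2, -1/3, -1/6, 1/6, 1/3, 1/2, 1, 7/6, 7/3, 7/2, 7

-7, -7/2, -7/3, -7/6, -1, -1/2, -1/3, -1/6, 1/6, 1/3, 1/2, 1, 7/6, 7/3, 7/2, 7


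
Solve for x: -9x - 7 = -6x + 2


Starting with: -9x - 7 = -6x + 2
Move all x terms to left: (-9 + 6)x = 2 + 7
Simplify: -3x = 9
Divide both sides by -3: x = -3

x = -3


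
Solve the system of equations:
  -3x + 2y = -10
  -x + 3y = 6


Using Cramer's rule:
Determinant D = (-3)(3) - (-1)(2) = -9 + 2 = -7
Dx = (-10)(3) - (6)(2) = -30 - 12 = -42
Dy = (-3)(6) - (-1)(-10) = -18 - 10 = -28
x = Dx/D = -42/-7 = 6
y = Dy/D = -28/-7 = 4

x = 6, y = 4


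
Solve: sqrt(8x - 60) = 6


Square both sides: 8x - 60 = 6^2 = 36
8x = 36 + 60 = 96
x = 12
Check: sqrt(8*12 - 60) = sqrt(36) = 6 ✓

x = 12


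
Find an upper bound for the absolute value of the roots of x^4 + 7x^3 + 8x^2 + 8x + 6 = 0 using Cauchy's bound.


Cauchy's bound: all roots r satisfy |r| <= 1 + max(|a_i/a_n|) for i = 0,...,n-1
where a_n is the leading coefficient.

Coefficients: [1, 7, 8, 8, 6]
Leading coefficient a_n = 1
Ratios |a_i/a_n|: 7, 8, 8, 6
Maximum ratio: 8
Cauchy's bound: |r| <= 1 + 8 = 9

Upper bound = 9


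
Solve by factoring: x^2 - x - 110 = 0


We need two numbers that multiply to -110 and add to -1.
Those numbers are -11 and 10 (since (-11) * 10 = -110 and (-11) + 10 = -1).
So x^2 - x - 110 = (x - 11)(x + 10) = 0
Setting each factor to zero: x = 11 or x = -10

x = -10, x = 11


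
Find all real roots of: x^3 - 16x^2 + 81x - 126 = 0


Let p(x) = x^3 - 16x^2 + 81x - 126. By the rational root theorem (leading coefficient 1), any rational root is an integer divisor of 126: try ±1, ±2, ... in turn.
Test x = 1: value = -60 ≠ 0.
Test x = -1: value = -224 ≠ 0.
Test x = 2: value = -20 ≠ 0.
Test x = -2: value = -360 ≠ 0.
Test x = 3: value = 0 ✓, so (x - 3) is a factor.
Synthetic division by (x - 3): bring down 1; 1(3) - 16 = -13; (-13)(3) + 81 = 42; 42(3) - 126 = 0 → quotient x^2 - 13x + 42, remainder 0.
Solve the quadratic x^2 - 13x + 42 = 0: discriminant = (-13)^2 - 4(1)(42) = 169 - 168 = 1.
sqrt(1) = 1, so x = (13 ± 1)/2: x = 7 or x = 6.

x = 3, x = 6, x = 7


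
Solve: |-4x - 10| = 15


An absolute value equation |expr| = 15 gives two cases:
Case 1: -4x - 10 = 15
  -4x = 25, so x = -25/4
Case 2: -4x - 10 = -15
  -4x = -5, so x = 5/4

x = -25/4, x = 5/4


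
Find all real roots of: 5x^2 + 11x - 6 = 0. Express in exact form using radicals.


Using the quadratic formula: x = (-b ± sqrt(b^2 - 4ac)) / (2a)
Here a = 5, b = 11, c = -6
Discriminant = b^2 - 4ac = 11^2 - 4(5)(-6) = 121 + 120 = 241
Since discriminant = 241 > 0, there are two real roots.
x = (-11 ± sqrt(241)) / 10
Numerically: x ≈ 0.4524 or x ≈ -2.6524

x = (-11 + sqrt(241)) / 10 or x = (-11 - sqrt(241)) / 10


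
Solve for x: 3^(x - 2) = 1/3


Express both sides with the same base.
1/3 = 3^(-1)
Since the bases match, equate exponents: x - 2 = -1
So x = -1 - (-2) = 1

x = 1


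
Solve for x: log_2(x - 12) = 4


Convert to exponential form: x - 12 = 2^4 = 16
x = 16 + 12 = 28
Check: log_2(28 - 12) = log_2(16) = log_2(16) = 4 ✓

x = 28


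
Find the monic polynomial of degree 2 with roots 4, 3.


A monic polynomial with roots 4, 3 is:
p(x) = (x - 4)(x - 3)
After multiplying by (x - 4): x - 4
After multiplying by (x - 3): x^2 - 7x + 12

x^2 - 7x + 12


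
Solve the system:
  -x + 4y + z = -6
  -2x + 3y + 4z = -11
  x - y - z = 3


Using Cramer's rule. Expand each determinant along the first row.
D  = (-1)*[3*(-1) - 4*(-1)] - 4*[(-2)*(-1) - 4*1] + 1*[(-2)*(-1) - 3*1]
  = (-1)*(1) - 4*(-2) + 1*(-1) = 6
Dx = (-6)*[3*(-1) - 4*(-1)] - 4*[(-11)*(-1) - 4*3] + 1*[(-11)*(-1) - 3*3]
  = (-6)*(1) - 4*(-1) + 1*(2) = 0
Dy = (-1)*[(-11)*(-1) - 4*3] - (-6)*[(-2)*(-1) - 4*1] + 1*[(-2)*3 - (-11)*1]
  = (-1)*(-1) - (-6)*(-2) + 1*(5) = -6
Dz = (-1)*[3*3 - (-11)*(-1)] - 4*[(-2)*3 - (-11)*1] + (-6)*[(-2)*(-1) - 3*1]
  = (-1)*(-2) - 4*(5) + (-6)*(-1) = -12
x = Dx/D = 0/6 = 0, y = Dy/D = -6/6 = -1, z = Dz/D = -12/6 = -2
Check eq1: (-1)(0) + (4)(-1) + (1)(-2) = -6 = -6 ✓
Check eq2: (-2)(0) + (3)(-1) + (4)(-2) = -11 = -11 ✓
Check eq3: (1)(0) + (-1)(-1) + (-1)(-2) = 3 = 3 ✓

x = 0, y = -1, z = -2


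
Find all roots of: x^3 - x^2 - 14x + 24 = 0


Let p(x) = x^3 - x^2 - 14x + 24. By the rational root theorem (leading coefficient 1), any rational root is an integer divisor of 24: try ±1, ±2, ... in turn.
Test x = 1: value = 10 ≠ 0.
Test x = -1: value = 36 ≠ 0.
Test x = 2: value = 0 ✓, so (x - 2) is a factor.
Synthetic division by (x - 2): bring down 1; 1(2) - 1 = 1; 1(2) - 14 = -12; (-12)(2) + 24 = 0 → quotient x^2 + x - 12, remainder 0.
Solve the quadratic x^2 + x - 12 = 0: discriminant = 1^2 - 4(1)(-12) = 1 + 48 = 49.
sqrt(49) = 7, so x = (-1 ± 7)/2: x = 3 or x = -4.
Collecting all roots found:

x = -4, x = 2, x = 3


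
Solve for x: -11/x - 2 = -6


Subtract -2 from both sides: -11/x = -4
Multiply both sides by x: -11 = -4 * x
Divide by -4: x = 11/4

x = 11/4


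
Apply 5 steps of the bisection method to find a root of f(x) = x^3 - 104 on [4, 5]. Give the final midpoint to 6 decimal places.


f(x) = x^3 - 104
f(4) = -40 < 0
f(5) = 21 > 0

Step 1: midpoint = (4.000000 + 5.000000)/2 = 4.500000
  f(4.500000) = -12.875000
  f(mid) < 0, so root is in [4.500000, 5.000000]

Step 2: midpoint = (4.500000 + 5.000000)/2 = 4.750000
  f(4.750000) = 3.171875
  f(mid) > 0, so root is in [4.500000, 4.750000]

Step 3: midpoint = (4.500000 + 4.750000)/2 = 4.625000
  f(4.625000) = -5.068359
  f(mid) < 0, so root is in [4.625000, 4.750000]

Step 4: midpoint = (4.625000 + 4.750000)/2 = 4.687500
  f(4.687500) = -1.003174
  f(mid) < 0, so root is in [4.687500, 4.750000]

Step 5: midpoint = (4.687500 + 4.750000)/2 = 4.718750
  f(4.718750) = 1.070526
  f(mid) > 0, so root is in [4.687500, 4.718750]

midpoint = 4.718750


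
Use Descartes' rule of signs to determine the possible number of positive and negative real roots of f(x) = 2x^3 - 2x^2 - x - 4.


Descartes' rule of signs:

For positive roots, count sign changes in f(x) = 2x^3 - 2x^2 - x - 4:
Signs of coefficients: +, -, -, -
Number of sign changes: 1
Possible positive real roots: 1

For negative roots, examine f(-x) = -2x^3 - 2x^2 + x - 4:
Signs of coefficients: -, -, +, -
Number of sign changes: 2
Possible negative real roots: 2, 0

Positive roots: 1; Negative roots: 2 or 0


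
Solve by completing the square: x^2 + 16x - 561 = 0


Start: x^2 + 16x - 561 = 0
Move constant: x^2 + 16x = 561
Half of 16 is 8, squared is 64
Add 64 to both sides: x^2 + 16x + 64 = 625
(x + 8)^2 = 625
x + 8 = ±25
x = -8 + 25 = 17 or x = -8 - 25 = -33

x = -33, x = 17


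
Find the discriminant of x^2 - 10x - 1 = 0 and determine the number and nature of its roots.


For ax^2 + bx + c = 0, discriminant D = b^2 - 4ac
Here a = 1, b = -10, c = -1
D = (-10)^2 - 4(1)(-1) = 100 + 4 = 104

D = 104 > 0 but not a perfect square
The equation has 2 distinct real irrational roots.

Discriminant = 104, 2 distinct real irrational roots


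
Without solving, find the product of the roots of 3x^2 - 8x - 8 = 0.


By Vieta's formulas for ax^2 + bx + c = 0:
  Sum of roots = -b/a
  Product of roots = c/a

Here a = 3, b = -8, c = -8
Sum = -(-8)/3 = 8/3
Product = -8/3 = -8/3

Product = -8/3


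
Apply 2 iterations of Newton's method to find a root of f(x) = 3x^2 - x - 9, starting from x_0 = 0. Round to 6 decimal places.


Newton's method: x_(n+1) = x_n - f(x_n)/f'(x_n)
f(x) = 3x^2 - x - 9
f'(x) = 6x - 1

Iteration 1:
  f(0.000000) = -9.000000
  f'(0.000000) = -1.000000
  x_1 = 0.000000 - (-9.000000)/(-1.000000) = -9.000000

Iteration 2:
  f(-9.000000) = 243.000000
  f'(-9.000000) = -55.000000
  x_2 = -9.000000 - (243.000000)/(-55.000000) = -4.581818

x_2 = -4.581818


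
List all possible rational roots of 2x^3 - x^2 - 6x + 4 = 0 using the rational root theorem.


Rational root theorem: possible roots are ±p/q where:
  p divides the constant term (4): p ∈ {1, 2, 4}
  q divides the leading coefficient (2): q ∈ {1, 2}

All possible rational roots: -4, -2, -1, -1/2, 1/2, 1, 2, 4

-4, -2, -1, -1/2, 1/2, 1, 2, 4


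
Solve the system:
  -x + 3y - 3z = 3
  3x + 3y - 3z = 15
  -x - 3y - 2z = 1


Using Cramer's rule. Expand each determinant along the first row.
D  = (-1)*[3*(-2) - (-3)*(-3)] - 3*[3*(-2) - (-3)*(-1)] + (-3)*[3*(-3) - 3*(-1)]
  = (-1)*(-15) - 3*(-9) + (-3)*(-6) = 60
Dx = 3*[3*(-2) - (-3)*(-3)] - 3*[15*(-2) - (-3)*1] + (-3)*[15*(-3) - 3*1]
  = 3*(-15) - 3*(-27) + (-3)*(-48) = 180
Dy = (-1)*[15*(-2) - (-3)*1] - 3*[3*(-2) - (-3)*(-1)] + (-3)*[3*1 - 15*(-1)]
  = (-1)*(-27) - 3*(-9) + (-3)*(18) = 0
Dz = (-1)*[3*1 - 15*(-3)] - 3*[3*1 - 15*(-1)] + 3*[3*(-3) - 3*(-1)]
  = (-1)*(48) - 3*(18) + 3*(-6) = -120
x = Dx/D = 180/60 = 3, y = Dy/D = 0/60 = 0, z = Dz/D = -120/60 = -2
Check eq1: (-1)(3) + (3)(0) + (-3)(-2) = 3 = 3 ✓
Check eq2: (3)(3) + (3)(0) + (-3)(-2) = 15 = 15 ✓
Check eq3: (-1)(3) + (-3)(0) + (-2)(-2) = 1 = 1 ✓

x = 3, y = 0, z = -2


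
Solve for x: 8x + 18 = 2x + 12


Starting with: 8x + 18 = 2x + 12
Move all x terms to left: (8 - 2)x = 12 - 18
Simplify: 6x = -6
Divide both sides by 6: x = -1

x = -1


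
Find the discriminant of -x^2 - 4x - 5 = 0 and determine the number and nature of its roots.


For ax^2 + bx + c = 0, discriminant D = b^2 - 4ac
Here a = -1, b = -4, c = -5
D = (-4)^2 - 4(-1)(-5) = 16 - 20 = -4

D = -4 < 0
The equation has no real roots (2 complex conjugate roots).

Discriminant = -4, no real roots (2 complex conjugate roots)


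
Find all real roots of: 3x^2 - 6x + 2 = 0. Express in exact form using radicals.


Using the quadratic formula: x = (-b ± sqrt(b^2 - 4ac)) / (2a)
Here a = 3, b = -6, c = 2
Discriminant = b^2 - 4ac = (-6)^2 - 4(3)(2) = 36 - 24 = 12
Since discriminant = 12 > 0, there are two real roots.
x = (6 ± 2*sqrt(3)) / 6
Simplifying: x = (3 ± sqrt(3)) / 3
Numerically: x ≈ 1.5774 or x ≈ 0.4226

x = (3 + sqrt(3)) / 3 or x = (3 - sqrt(3)) / 3


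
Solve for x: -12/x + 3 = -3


Subtract 3 from both sides: -12/x = -6
Multiply both sides by x: -12 = -6 * x
Divide by -6: x = 2

x = 2


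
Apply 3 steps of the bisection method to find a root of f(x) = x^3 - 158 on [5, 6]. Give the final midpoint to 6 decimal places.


f(x) = x^3 - 158
f(5) = -33 < 0
f(6) = 58 > 0

Step 1: midpoint = (5.000000 + 6.000000)/2 = 5.500000
  f(5.500000) = 8.375000
  f(mid) > 0, so root is in [5.000000, 5.500000]

Step 2: midpoint = (5.000000 + 5.500000)/2 = 5.250000
  f(5.250000) = -13.296875
  f(mid) < 0, so root is in [5.250000, 5.500000]

Step 3: midpoint = (5.250000 + 5.500000)/2 = 5.375000
  f(5.375000) = -2.712891
  f(mid) < 0, so root is in [5.375000, 5.500000]

midpoint = 5.375000


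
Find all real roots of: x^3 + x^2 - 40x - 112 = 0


Let p(x) = x^3 + x^2 - 40x - 112. By the rational root theorem (leading coefficient 1), any rational root is an integer divisor of 112: try ±1, ±2, ... in turn.
Test x = 1: value = -150 ≠ 0.
Test x = -1: value = -72 ≠ 0.
Test x = 2: value = -180 ≠ 0.
Test x = -2: value = -36 ≠ 0.
Test x = 4: value = -192 ≠ 0.
Test x = -4: value = 0 ✓, so (x + 4) is a factor.
Synthetic division by (x + 4): bring down 1; 1(-4) + 1 = -3; (-3)(-4) - 40 = -28; (-28)(-4) - 112 = 0 → quotient x^2 - 3x - 28, remainder 0.
Solve the quadratic x^2 - 3x - 28 = 0: discriminant = (-3)^2 - 4(1)(-28) = 9 + 112 = 121.
sqrt(121) = 11, so x = (3 ± 11)/2: x = 7 or x = -4.

x = -4 (multiplicity 2), x = 7


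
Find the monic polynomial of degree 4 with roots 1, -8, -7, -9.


A monic polynomial with roots 1, -8, -7, -9 is:
p(x) = (x - 1)(x + 8)(x + 7)(x + 9)
After multiplying by (x - 1): x - 1
After multiplying by (x + 8): x^2 + 7x - 8
After multiplying by (x + 7): x^3 + 14x^2 + 41x - 56
After multiplying by (x + 9): x^4 + 23x^3 + 167x^2 + 313x - 504

x^4 + 23x^3 + 167x^2 + 313x - 504
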